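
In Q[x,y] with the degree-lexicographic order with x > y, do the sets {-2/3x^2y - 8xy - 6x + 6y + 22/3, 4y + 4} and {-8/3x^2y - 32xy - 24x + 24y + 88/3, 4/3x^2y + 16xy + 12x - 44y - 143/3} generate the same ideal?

Two ideals are equal iff their reduced Gröbner bases coincide (the reduced basis is unique for a fixed ordering).
Buchberger on the first generating set:
f_1 = -2/3x^2y - 8xy - 6x + 6y + 22/3, LT = x^2y.
f_2 = 4y + 4, LT = y.

S(f_1,f_2): lcm = x^2y. S = -x^2 + 12xy + 9x - 9y - 11.
  leading term x^2: no divisor's leading term divides it; move -x^2 to the remainder.
  leading term xy: subtract (3x)·f_2 from 12xy + 9x - 9y - 11 → -3x - 9y - 11
  leading term x: no divisor's leading term divides it; move -3x to the remainder.
  leading term y: subtract (-9/4)·f_2 from -9y - 11 → -2
  leading term 1: no divisor's leading term divides it; move -2 to the remainder.
  remainder -x^2 - 3x - 2 ≠ 0; add g_3 = -x^2 - 3x - 2 to the basis.

The other S-polynomials (S(f_1,g_3), S(f_2,g_3)) all reduce to 0 modulo the current basis, so we have a Gröbner basis.
Inter-reduce: drop elements whose leading term is divisible by another's, tail-reduce, and make monic.
Reduced Gröbner basis: {x^2 + 3x + 2, y + 1}.

Buchberger on the second generating set:
h_1 = -8/3x^2y - 32xy - 24x + 24y + 88/3, LT = x^2y.
h_2 = 4/3x^2y + 16xy + 12x - 44y - 143/3, LT = x^2y.

S(h_1,h_2): lcm = x^2y. S = 24y + 99/4.
  leading term y: no divisor's leading term divides it; move 24y to the remainder.
  leading term 1: no divisor's leading term divides it; move 99/4 to the remainder.
  remainder 24y + 99/4 ≠ 0; add k_3 = 24y + 99/4 to the basis.

S(h_1,k_3): lcm = x^2y. S = -33/32x^2 + 12xy + 9x - 9y - 11.
  leading term x^2: no divisor's leading term divides it; move -33/32x^2 to the remainder.
  leading term xy: subtract (1/2x)·k_3 from 12xy + 9x - 9y - 11 → -27/8x - 9y - 11
  leading term x: no divisor's leading term divides it; move -27/8x to the remainder.
  leading term y: subtract (-3/8)·k_3 from -9y - 11 → -55/32
  leading term 1: no divisor's leading term divides it; move -55/32 to the remainder.
  remainder -33/32x^2 - 27/8x - 55/32 ≠ 0; add k_4 = -33/32x^2 - 27/8x - 55/32 to the basis.

The other S-polynomials (S(h_2,k_3), S(h_1,k_4), S(h_2,k_4), S(k_3,k_4)) all reduce to 0 modulo the current basis, so we have a Gröbner basis.
Inter-reduce: drop elements whose leading term is divisible by another's, tail-reduce, and make monic.
Reduced Gröbner basis: {x^2 + 36/11x + 5/3, y + 33/32}.

Since the reduced bases disagree, the two ideals are not the same.

No, the ideals differ.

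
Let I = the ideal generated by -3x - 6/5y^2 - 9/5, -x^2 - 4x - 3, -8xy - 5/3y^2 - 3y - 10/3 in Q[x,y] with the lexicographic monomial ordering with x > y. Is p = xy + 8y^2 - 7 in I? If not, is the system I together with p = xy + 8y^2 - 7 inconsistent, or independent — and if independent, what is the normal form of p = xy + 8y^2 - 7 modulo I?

xy + 8y^2 - 7 lies in I (it reduces to 0).

First compute the reduced Gröbner basis of I by Buchberger's algorithm.
f_1 = -3x - 6/5y^2 - 9/5, LT = x.
f_2 = -x^2 - 4x - 3, LT = x^2.
f_3 = -8xy - 5/3y^2 - 3y - 10/3, LT = xy.

S(f_1,f_2): lcm = x^2. S = 2/5xy^2 - 17/5x - 3.
  reduce S modulo (f_1, f_2, f_3):
  remainder -4/25y^4 + 28/25y^2 - 24/25 ≠ 0; add h_4 = -4/25y^4 + 28/25y^2 - 24/25 to the basis.

S(f_1,f_3): lcm = xy. S = 2/5y^3 - 5/24y^2 + 9/40y - 5/12.
  reduce S modulo (f_1, f_2, f_3, h_4):
  remainder 2/5y^3 - 5/24y^2 + 9/40y - 5/12 ≠ 0; add h_5 = 2/5y^3 - 5/24y^2 + 9/40y - 5/12 to the basis.

S(f_2,f_3): lcm = x^2y. S = -5/24xy^2 + 29/8xy - 5/12x + 3y.
  reduce S modulo (f_1, f_2, f_3, h_4, h_5):
  remainder 23/192y^2 + 105/64y - 169/96 ≠ 0; add h_6 = 23/192y^2 + 105/64y - 169/96 to the basis.

S(f_3,h_4): lcm = xy^4. S = 7xy^2 - 6x + 5/24y^5 + 3/8y^4 + 5/12y^3.
  reduce S modulo (f_1, f_2, f_3, h_4, h_5, h_6):
  remainder 11107/46y - 11107/46 ≠ 0; add h_7 = 11107/46y - 11107/46 to the basis.

The other S-polynomials (S(f_1,h_4), S(f_2,h_4), S(f_1,h_5), S(f_2,h_5), S(f_3,h_5), S(h_4,h_5), S(f_1,h_6), S(f_2,h_6), S(f_3,h_6), S(h_4,h_6), S(h_5,h_6), S(f_1,h_7), S(f_2,h_7), S(f_3,h_7), S(h_4,h_7), S(h_5,h_7), S(h_6,h_7)) all reduce to 0 modulo the current basis, so we have a Gröbner basis.
Inter-reduce: drop elements whose leading term is divisible by another's, tail-reduce, and make monic.
Reduced Gröbner basis: {x + 1, y - 1}.
Label its elements g_1 = x + 1, g_2 = y - 1.

Reduce p = xy + 8y^2 - 7 modulo G:
  leading term xy: subtract (y)·g_1 from xy + 8y^2 - 7 → 8y^2 - y - 7
  leading term y^2: subtract (8y)·g_2 from 8y^2 - y - 7 → 7y - 7
  leading term y: subtract (7)·g_2 from 7y - 7 → 0
  normal form = 0.
Since the normal form is 0, p ∈ I.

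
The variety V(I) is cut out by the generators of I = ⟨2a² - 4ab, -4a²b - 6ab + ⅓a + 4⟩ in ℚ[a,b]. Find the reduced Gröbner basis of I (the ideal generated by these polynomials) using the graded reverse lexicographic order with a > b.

G = {b³ + ¾b² - 1/24b - ¼, a - 2b}

f_1 = 2a² - 4ab, LT = a².
f_2 = -4a²b - 6ab + ⅓a + 4, LT = a²b.

S(f_1,f_2): lcm = a²b. S = -2ab² - 3/2ab + 1/12a + 1.
  leading term ab²: no divisor's leading term divides it; move -2ab² to the remainder.
  leading term ab: no divisor's leading term divides it; move -3/2ab to the remainder.
  leading term a: no divisor's leading term divides it; move 1/12a to the remainder.
  leading term 1: no divisor's leading term divides it; move 1 to the remainder.
  remainder -2ab² - 3/2ab + 1/12a + 1 ≠ 0; add g_3 = -2ab² - 3/2ab + 1/12a + 1 to the basis.

S(f_1,g_3): lcm = a²b². S = -2ab³ - ¾a²b + 1/24a² + ½a.
  leading term ab³: subtract (b)·g_3 from -2ab³ - ¾a²b + 1/24a² + ½a → -¾a²b + 3/2ab² + 1/24a² - 1/12ab + ½a - b
  leading term a²b: subtract (-⅜b)·f_1 from -¾a²b + 3/2ab² + 1/24a² - 1/12ab + ½a - b → 1/24a² - 1/12ab + ½a - b
  leading term a²: subtract (1/48)·f_1 from 1/24a² - 1/12ab + ½a - b → ½a - b
  leading term a: no divisor's leading term divides it; move ½a to the remainder.
  leading term b: no divisor's leading term divides it; move -b to the remainder.
  remainder ½a - b ≠ 0; add g_4 = ½a - b to the basis.

S(f_2,g_3): lcm = a²b². S = -¾a²b + 3/2ab² + 1/24a² - 1/12ab + ½a - b.
  leading term a²b: subtract (-⅜b)·f_1 from -¾a²b + 3/2ab² + 1/24a² - 1/12ab + ½a - b → 1/24a² - 1/12ab + ½a - b
  leading term a²: subtract (1/48)·f_1 from 1/24a² - 1/12ab + ½a - b → ½a - b
  leading term a: subtract (1)·g_4 from ½a - b → 0
  remainder 0.

S(f_1,g_4): lcm = a². S = 0.
  remainder 0.

S(f_2,g_4): lcm = a²b. S = 2ab² + 3/2ab - 1/12a - 1.
  leading term ab²: subtract (-1)·g_3 from 2ab² + 3/2ab - 1/12a - 1 → 0
  remainder 0.

S(g_3,g_4): lcm = ab². S = 2b³ + ¾ab - 1/24a - ½.
  leading term b³: no divisor's leading term divides it; move 2b³ to the remainder.
  leading term ab: subtract (3/2b)·g_4 from ¾ab - 1/24a - ½ → 3/2b² - 1/24a - ½
  leading term b²: no divisor's leading term divides it; move 3/2b² to the remainder.
  leading term a: subtract (-1/12)·g_4 from -1/24a - ½ → -1/12b - ½
  leading term b: no divisor's leading term divides it; move -1/12b to the remainder.
  leading term 1: no divisor's leading term divides it; move -½ to the remainder.
  remainder 2b³ + 3/2b² - 1/12b - ½ ≠ 0; add g_5 = 2b³ + 3/2b² - 1/12b - ½ to the basis.

S(f_1,g_5): leading monomials are coprime, so the S-polynomial reduces to 0 (Buchberger's first criterion).
S(f_2,g_5): lcm = a²b³. S = -¾a²b² + 3/2ab³ + 1/24a²b - 1/12ab² + ¼a² - b².
  leading term a²b²: subtract (-⅜b²)·f_1 from -¾a²b² + 3/2ab³ + 1/24a²b - 1/12ab² + ¼a² - b² → 1/24a²b - 1/12ab² + ¼a² - b²
  leading term a²b: subtract (1/48b)·f_1 from 1/24a²b - 1/12ab² + ¼a² - b² → ¼a² - b²
  leading term a²: subtract (⅛)·f_1 from ¼a² - b² → ½ab - b²
  leading term ab: subtract (b)·g_4 from ½ab - b² → 0
  remainder 0.

S(g_3,g_5): lcm = ab³. S = ¼a - ½b.
  leading term a: subtract (½)·g_4 from ¼a - ½b → 0
  remainder 0.

S(g_4,g_5): leading monomials are coprime, so the S-polynomial reduces to 0 (Buchberger's first criterion).
Every S-polynomial of the final basis reduces to 0, so we have a Gröbner basis.
Inter-reduce: drop elements whose leading term is divisible by another's, tail-reduce, and make monic.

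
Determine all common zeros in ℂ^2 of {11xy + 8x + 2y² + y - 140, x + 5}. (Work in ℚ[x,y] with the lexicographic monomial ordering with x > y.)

{(-5, -3), (-5, 30)}

Compute a lex Gröbner basis by Buchberger's algorithm.
f_1 = 11xy + 8x + 2y² + y - 140, LT = xy.
f_2 = x + 5, LT = x.

S(f_1,f_2): lcm = xy. S = 8/11x + 2/11y² - 54/11y - 140/11.
  reduce S modulo (f_1, f_2):
  remainder 2/11y² - 54/11y - 180/11 ≠ 0; add h_3 = 2/11y² - 54/11y - 180/11 to the basis.

The other S-polynomials (S(f_1,h_3), S(f_2,h_3)) all reduce to 0 modulo the current basis, so we have a Gröbner basis.
Inter-reduce: drop elements whose leading term is divisible by another's, tail-reduce, and make monic.
Reduced Gröbner basis: {x + 5, y² - 27y - 90}.

A lex Gröbner basis eliminates variables successively. Here y² - 27y - 90 depends only on y, with roots {-3, 30}; lifting each root through the earlier basis elements recovers the full solutions.
  y = -3: the earlier basis element becomes x + 5 = 0, giving x = -5 — point (-5, -3).
  y = 30: the earlier basis element becomes x + 5 = 0, giving x = -5 — point (-5, 30).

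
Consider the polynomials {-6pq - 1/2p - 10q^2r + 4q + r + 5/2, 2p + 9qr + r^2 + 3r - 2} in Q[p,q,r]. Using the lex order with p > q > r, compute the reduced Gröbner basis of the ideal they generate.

f_1 = -6pq - 1/2p - 10q^2r + 4q + r + 5/2, LT = pq.
f_2 = 2p + 9qr + r^2 + 3r - 2, LT = p.

S(f_1,f_2): lcm = pq. S = 1/12p - 17/6q^2r - 1/2qr^2 - 3/2qr + 1/3q - 1/6r - 5/12.
  leading term p: subtract (1/24)·f_2 from 1/12p - 17/6q^2r - 1/2qr^2 - 3/2qr + 1/3q - 1/6r - 5/12 → -17/6q^2r - 1/2qr^2 - 15/8qr + 1/3q - 1/24r^2 - 7/24r - 1/3
  leading term q^2r: no divisor's leading term divides it; move -17/6q^2r to the remainder.
  leading term qr^2: no divisor's leading term divides it; move -1/2qr^2 to the remainder.
  leading term qr: no divisor's leading term divides it; move -15/8qr to the remainder.
  leading term q: no divisor's leading term divides it; move 1/3q to the remainder.
  leading term r^2: no divisor's leading term divides it; move -1/24r^2 to the remainder.
  leading term r: no divisor's leading term divides it; move -7/24r to the remainder.
  leading term 1: no divisor's leading term divides it; move -1/3 to the remainder.
  remainder -17/6q^2r - 1/2qr^2 - 15/8qr + 1/3q - 1/24r^2 - 7/24r - 1/3 ≠ 0; add g_3 = -17/6q^2r - 1/2qr^2 - 15/8qr + 1/3q - 1/24r^2 - 7/24r - 1/3 to the basis.

The other S-polynomials (S(f_1,g_3), S(f_2,g_3)) all reduce to 0 modulo the current basis, so we have a Gröbner basis.
Inter-reduce: drop elements whose leading term is divisible by another's, tail-reduce, and make monic.

G = {p + 9/2qr + 1/2r^2 + 3/2r - 1, q^2r + 3/17qr^2 + 45/68qr - 2/17q + 1/68r^2 + 7/68r + 2/17}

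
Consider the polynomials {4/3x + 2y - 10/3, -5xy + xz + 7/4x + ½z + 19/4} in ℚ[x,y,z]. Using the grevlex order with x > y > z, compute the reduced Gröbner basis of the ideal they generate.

G = {y² - ⅕yz - 121/60y + ⅖z + 73/60, x + 3/2y - 5/2}

f_1 = 4/3x + 2y - 10/3, LT = x.
f_2 = -5xy + xz + 7/4x + ½z + 19/4, LT = xy.

S(f_1,f_2): lcm = xy. S = 3/2y² + ⅕xz + 7/20x - 5/2y + 1/10z + 19/20.
  reduce S modulo (f_1, f_2):
  remainder 3/2y² - 3/10yz - 121/40y + ⅗z + 73/40 ≠ 0; add g_3 = 3/2y² - 3/10yz - 121/40y + ⅗z + 73/40 to the basis.

The other S-polynomials (S(f_1,g_3), S(f_2,g_3)) all reduce to 0 modulo the current basis, so we have a Gröbner basis.
Inter-reduce: drop elements whose leading term is divisible by another's, tail-reduce, and make monic.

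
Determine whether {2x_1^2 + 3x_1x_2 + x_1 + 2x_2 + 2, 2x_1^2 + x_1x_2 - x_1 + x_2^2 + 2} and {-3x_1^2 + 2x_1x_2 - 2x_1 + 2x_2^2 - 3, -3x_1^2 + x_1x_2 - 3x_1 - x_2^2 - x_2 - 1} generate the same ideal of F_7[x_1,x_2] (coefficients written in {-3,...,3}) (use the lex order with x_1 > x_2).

No, the ideals differ.

For a fixed monomial order, each ideal has a unique reduced Gröbner basis; comparing bases decides equality.
Buchberger on the first generating set:
f_1 = 2x_1^2 + 3x_1x_2 + x_1 + 2x_2 + 2, LT = x_1^2.
f_2 = 2x_1^2 + x_1x_2 - x_1 + x_2^2 + 2, LT = x_1^2.

S(f_1,f_2): lcm = x_1^2. S = x_1x_2 + x_1 + 3x_2^2 + x_2.
  leading term x_1x_2: no divisor's leading term divides it; move x_1x_2 to the remainder.
  leading term x_1: no divisor's leading term divides it; move x_1 to the remainder.
  leading term x_2^2: no divisor's leading term divides it; move 3x_2^2 to the remainder.
  leading term x_2: no divisor's leading term divides it; move x_2 to the remainder.
  remainder x_1x_2 + x_1 + 3x_2^2 + x_2 ≠ 0; add g_3 = x_1x_2 + x_1 + 3x_2^2 + x_2 to the basis.

S(f_1,g_3): lcm = x_1^2x_2. S = -x_1^2 + 2x_1x_2^2 + 3x_1x_2 + x_2^2 + x_2.
  leading term x_1^2: subtract (3)·f_1 from -x_1^2 + 2x_1x_2^2 + 3x_1x_2 + x_2^2 + x_2 → 2x_1x_2^2 + x_1x_2 - 3x_1 + x_2^2 + 2x_2 + 1
  leading term x_1x_2^2: subtract (2x_2)·g_3 from 2x_1x_2^2 + x_1x_2 - 3x_1 + x_2^2 + 2x_2 + 1 → -x_1x_2 - 3x_1 + x_2^3 - x_2^2 + 2x_2 + 1
  leading term x_1x_2: subtract (-1)·g_3 from -x_1x_2 - 3x_1 + x_2^3 - x_2^2 + 2x_2 + 1 → -2x_1 + x_2^3 + 2x_2^2 + 3x_2 + 1
  leading term x_1: no divisor's leading term divides it; move -2x_1 to the remainder.
  leading term x_2^3: no divisor's leading term divides it; move x_2^3 to the remainder.
  leading term x_2^2: no divisor's leading term divides it; move 2x_2^2 to the remainder.
  leading term x_2: no divisor's leading term divides it; move 3x_2 to the remainder.
  leading term 1: no divisor's leading term divides it; move 1 to the remainder.
  remainder -2x_1 + x_2^3 + 2x_2^2 + 3x_2 + 1 ≠ 0; add g_4 = -2x_1 + x_2^3 + 2x_2^2 + 3x_2 + 1 to the basis.

S(f_1,g_4): lcm = x_1^2. S = -3x_1x_2^3 + x_1x_2^2 + 3x_1x_2 + x_1 + x_2 + 1.
  leading term x_1x_2^3: subtract (-3x_2^2)·g_3 from -3x_1x_2^3 + x_1x_2^2 + 3x_1x_2 + x_1 + x_2 + 1 → -3x_1x_2^2 + 3x_1x_2 + x_1 + 2x_2^4 + 3x_2^3 + x_2 + 1
  leading term x_1x_2^2: subtract (-3x_2)·g_3 from -3x_1x_2^2 + 3x_1x_2 + x_1 + 2x_2^4 + 3x_2^3 + x_2 + 1 → -x_1x_2 + x_1 + 2x_2^4 - 2x_2^3 + 3x_2^2 + x_2 + 1
  leading term x_1x_2: subtract (-1)·g_3 from -x_1x_2 + x_1 + 2x_2^4 - 2x_2^3 + 3x_2^2 + x_2 + 1 → 2x_1 + 2x_2^4 - 2x_2^3 - x_2^2 + 2x_2 + 1
  leading term x_1: subtract (-1)·g_4 from 2x_1 + 2x_2^4 - 2x_2^3 - x_2^2 + 2x_2 + 1 → 2x_2^4 - x_2^3 + x_2^2 - 2x_2 + 2
  leading term x_2^4: no divisor's leading term divides it; move 2x_2^4 to the remainder.
  leading term x_2^3: no divisor's leading term divides it; move -x_2^3 to the remainder.
  leading term x_2^2: no divisor's leading term divides it; move x_2^2 to the remainder.
  leading term x_2: no divisor's leading term divides it; move -2x_2 to the remainder.
  leading term 1: no divisor's leading term divides it; move 2 to the remainder.
  remainder 2x_2^4 - x_2^3 + x_2^2 - 2x_2 + 2 ≠ 0; add g_5 = 2x_2^4 - x_2^3 + x_2^2 - 2x_2 + 2 to the basis.

The other S-polynomials (S(f_2,g_3), S(f_2,g_4), S(g_3,g_4), S(f_1,g_5), S(f_2,g_5), S(g_3,g_5), S(g_4,g_5)) all reduce to 0 modulo the current basis, so we have a Gröbner basis.
Inter-reduce: drop elements whose leading term is divisible by another's, tail-reduce, and make monic.
Reduced Gröbner basis: {x_1 + 3x_2^3 - x_2^2 + 2x_2 + 3, x_2^4 + 3x_2^3 - 3x_2^2 - x_2 + 1}.

Buchberger on the second generating set:
h_1 = -3x_1^2 + 2x_1x_2 - 2x_1 + 2x_2^2 - 3, LT = x_1^2.
h_2 = -3x_1^2 + x_1x_2 - 3x_1 - x_2^2 - x_2 - 1, LT = x_1^2.

S(h_1,h_2): lcm = x_1^2. S = 2x_1x_2 + 2x_1 - x_2^2 + 2x_2 + 3.
  leading term x_1x_2: no divisor's leading term divides it; move 2x_1x_2 to the remainder.
  leading term x_1: no divisor's leading term divides it; move 2x_1 to the remainder.
  leading term x_2^2: no divisor's leading term divides it; move -x_2^2 to the remainder.
  leading term x_2: no divisor's leading term divides it; move 2x_2 to the remainder.
  leading term 1: no divisor's leading term divides it; move 3 to the remainder.
  remainder 2x_1x_2 + 2x_1 - x_2^2 + 2x_2 + 3 ≠ 0; add k_3 = 2x_1x_2 + 2x_1 - x_2^2 + 2x_2 + 3 to the basis.

S(h_1,k_3): lcm = x_1^2x_2. S = -x_1^2 + x_1x_2^2 + 2x_1x_2 + 2x_1 - 3x_2^3 + x_2.
  leading term x_1^2: subtract (-2)·h_1 from -x_1^2 + x_1x_2^2 + 2x_1x_2 + 2x_1 - 3x_2^3 + x_2 → x_1x_2^2 - x_1x_2 - 2x_1 - 3x_2^3 - 3x_2^2 + x_2 + 1
  leading term x_1x_2^2: subtract (-3x_2)·k_3 from x_1x_2^2 - x_1x_2 - 2x_1 - 3x_2^3 - 3x_2^2 + x_2 + 1 → -2x_1x_2 - 2x_1 + x_2^3 + 3x_2^2 + 3x_2 + 1
  leading term x_1x_2: subtract (-1)·k_3 from -2x_1x_2 - 2x_1 + x_2^3 + 3x_2^2 + 3x_2 + 1 → x_2^3 + 2x_2^2 - 2x_2 - 3
  leading term x_2^3: no divisor's leading term divides it; move x_2^3 to the remainder.
  leading term x_2^2: no divisor's leading term divides it; move 2x_2^2 to the remainder.
  leading term x_2: no divisor's leading term divides it; move -2x_2 to the remainder.
  leading term 1: no divisor's leading term divides it; move -3 to the remainder.
  remainder x_2^3 + 2x_2^2 - 2x_2 - 3 ≠ 0; add k_4 = x_2^3 + 2x_2^2 - 2x_2 - 3 to the basis.

The other S-polynomials (S(h_2,k_3), S(h_1,k_4), S(h_2,k_4), S(k_3,k_4)) all reduce to 0 modulo the current basis, so we have a Gröbner basis.
Inter-reduce: drop elements whose leading term is divisible by another's, tail-reduce, and make monic.
Reduced Gröbner basis: {x_1^2 - x_1 - x_2^2 + 3x_2 + 2, x_1x_2 + x_1 + 3x_2^2 + x_2 - 2, x_2^3 + 2x_2^2 - 2x_2 - 3}.

The bases are distinct; the ideals are different.
The choice of monomial ordering does not affect the verdict — as long as both bases are computed under the same ordering, their equality decides ideal equality.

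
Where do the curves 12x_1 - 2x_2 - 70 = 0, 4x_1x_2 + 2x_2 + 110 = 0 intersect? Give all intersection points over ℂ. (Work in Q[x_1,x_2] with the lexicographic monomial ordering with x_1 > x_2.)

Compute a lex Gröbner basis by Buchberger's algorithm.
f_1 = 12x_1 - 2x_2 - 70, LT = x_1.
f_2 = 4x_1x_2 + 2x_2 + 110, LT = x_1x_2.

S(f_1,f_2): lcm = x_1x_2. S = -1/6x_2^2 - 19/3x_2 - 55/2.
  leading term x_2^2: no divisor's leading term divides it; move -1/6x_2^2 to the remainder.
  leading term x_2: no divisor's leading term divides it; move -19/3x_2 to the remainder.
  leading term 1: no divisor's leading term divides it; move -55/2 to the remainder.
  remainder -1/6x_2^2 - 19/3x_2 - 55/2 ≠ 0; add h_3 = -1/6x_2^2 - 19/3x_2 - 55/2 to the basis.

The other S-polynomials (S(f_1,h_3), S(f_2,h_3)) all reduce to 0 modulo the current basis, so we have a Gröbner basis.
Inter-reduce: drop elements whose leading term is divisible by another's, tail-reduce, and make monic.
Reduced Gröbner basis: {x_1 - 1/6x_2 - 35/6, x_2^2 + 38x_2 + 165}.

The lex basis is triangular: the last element involves only x_2. Solving x_2^2 + 38x_2 + 165 = 0 gives x_2 ∈ {-33, -5}; substituting each value into the earlier elements determines the remaining variables.
  x_2 = -33: the earlier basis element becomes x_1 - 1/3 = 0, giving x_1 = 1/3 — point (1/3, -33).
  x_2 = -5: the earlier basis element becomes x_1 - 5 = 0, giving x_1 = 5 — point (5, -5).
Each listed point satisfies every original equation (direct substitution).

{(1/3, -33), (5, -5)}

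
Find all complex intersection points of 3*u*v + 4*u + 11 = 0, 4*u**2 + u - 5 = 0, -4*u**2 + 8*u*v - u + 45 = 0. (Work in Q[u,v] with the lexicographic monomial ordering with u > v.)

{(1, -5)}

Compute a lex Gröbner basis by Buchberger's algorithm.
f_1 = 3*u*v + 4*u + 11, LT = u*v.
f_2 = 4*u**2 + u - 5, LT = u**2.
f_3 = -4*u**2 + 8*u*v - u + 45, LT = u**2.

S(f_1,f_2): lcm = u**2*v. S = 4/3*u**2 - 1/4*u*v + 11/3*u + 5/4*v.
  leading term u**2: subtract (1/3)·f_2 from 4/3*u**2 - 1/4*u*v + 11/3*u + 5/4*v → -1/4*u*v + 10/3*u + 5/4*v + 5/3
  leading term u*v: subtract (-1/12)·f_1 from -1/4*u*v + 10/3*u + 5/4*v + 5/3 → 11/3*u + 5/4*v + 31/12
  leading term u: no divisor's leading term divides it; move 11/3*u to the remainder.
  leading term v: no divisor's leading term divides it; move 5/4*v to the remainder.
  leading term 1: no divisor's leading term divides it; move 31/12 to the remainder.
  remainder 11/3*u + 5/4*v + 31/12 ≠ 0; add h_4 = 11/3*u + 5/4*v + 31/12 to the basis.

S(f_1,f_3): lcm = u**2*v. S = 4/3*u**2 + 2*u*v**2 - 1/4*u*v + 11/3*u + 45/4*v.
  leading term u**2: subtract (1/3)·f_2 from 4/3*u**2 + 2*u*v**2 - 1/4*u*v + 11/3*u + 45/4*v → 2*u*v**2 - 1/4*u*v + 10/3*u + 45/4*v + 5/3
  leading term u*v**2: subtract (2/3*v)·f_1 from 2*u*v**2 - 1/4*u*v + 10/3*u + 45/4*v + 5/3 → -35/12*u*v + 10/3*u + 47/12*v + 5/3
  leading term u*v: subtract (-35/36)·f_1 from -35/12*u*v + 10/3*u + 47/12*v + 5/3 → 65/9*u + 47/12*v + 445/36
  leading term u: subtract (65/33)·h_4 from 65/9*u + 47/12*v + 445/36 → 16/11*v + 80/11
  leading term v: no divisor's leading term divides it; move 16/11*v to the remainder.
  leading term 1: no divisor's leading term divides it; move 80/11 to the remainder.
  remainder 16/11*v + 80/11 ≠ 0; add h_5 = 16/11*v + 80/11 to the basis.

The other S-polynomials (S(f_2,f_3), S(f_1,h_4), S(f_2,h_4), S(f_3,h_4), S(f_1,h_5), S(f_2,h_5), S(f_3,h_5), S(h_4,h_5)) all reduce to 0 modulo the current basis, so we have a Gröbner basis.
Inter-reduce: drop elements whose leading term is divisible by another's, tail-reduce, and make monic.
Reduced Gröbner basis: {u - 1, v + 5}.

The lex basis is triangular: the last element involves only v. Solving v + 5 = 0 gives v ∈ {-5}; substituting each value into the earlier elements determines the remaining variables.
  v = -5: the earlier basis element becomes u - 1 = 0, giving u = 1 — point (1, -5).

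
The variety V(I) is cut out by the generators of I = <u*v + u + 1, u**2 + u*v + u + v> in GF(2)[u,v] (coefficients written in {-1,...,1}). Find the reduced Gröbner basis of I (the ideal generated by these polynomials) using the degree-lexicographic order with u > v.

f_1 = u*v + u + 1, LT = u*v.
f_2 = u**2 + u*v + u + v, LT = u**2.

S(f_1,f_2): lcm = u**2*v. S = u*v**2 + u**2 + u*v + v**2 + u.
  leading term u*v**2: subtract (v)·f_1 from u*v**2 + u**2 + u*v + v**2 + u → u**2 + v**2 + u + v
  leading term u**2: subtract (1)·f_2 from u**2 + v**2 + u + v → u*v + v**2
  leading term u*v: subtract (1)·f_1 from u*v + v**2 → v**2 + u + 1
  leading term v**2: no divisor's leading term divides it; move v**2 to the remainder.
  leading term u: no divisor's leading term divides it; move u to the remainder.
  leading term 1: no divisor's leading term divides it; move 1 to the remainder.
  remainder v**2 + u + 1 ≠ 0; add g_3 = v**2 + u + 1 to the basis.

The other S-polynomials (S(f_1,g_3), S(f_2,g_3)) all reduce to 0 modulo the current basis, so we have a Gröbner basis.

G = {u**2 + v + 1, u*v + u + 1, v**2 + u + 1}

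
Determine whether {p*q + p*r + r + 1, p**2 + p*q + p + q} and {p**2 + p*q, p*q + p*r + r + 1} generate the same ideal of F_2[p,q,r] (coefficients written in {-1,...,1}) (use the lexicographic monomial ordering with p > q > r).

No, the ideals differ.

Two ideals are equal iff their reduced Gröbner bases coincide (the reduced basis is unique for a fixed ordering).
Buchberger on the first generating set:
f_1 = p*q + p*r + r + 1, LT = p*q.
f_2 = p**2 + p*q + p + q, LT = p**2.

S(f_1,f_2): lcm = p**2*q. S = p**2*r + p*q**2 + p*q + p*r + p + q**2.
  reduce S modulo (f_1, f_2):
  remainder p*r + p + q**2 + q + r + 1 ≠ 0; add g_3 = p*r + p + q**2 + q + r + 1 to the basis.

S(f_1,g_3): lcm = p*q*r. S = p*q + p*r**2 + q**3 + q**2 + q*r + q + r**2 + r.
  reduce S modulo (f_1, f_2, g_3):
  remainder q**3 + q**2*r + q**2 + q + r + 1 ≠ 0; add g_4 = q**3 + q**2*r + q**2 + q + r + 1 to the basis.

The other S-polynomials (S(f_2,g_3), S(f_1,g_4), S(f_2,g_4), S(g_3,g_4)) all reduce to 0 modulo the current basis, so we have a Gröbner basis.
Inter-reduce: drop elements whose leading term is divisible by another's, tail-reduce, and make monic.
Reduced Gröbner basis: {p**2 + q**2, p*q + p + q**2 + q, p*r + p + q**2 + q + r + 1, q**3 + q**2*r + q**2 + q + r + 1}.

Buchberger on the second generating set:
h_1 = p**2 + p*q, LT = p**2.
h_2 = p*q + p*r + r + 1, LT = p*q.

S(h_1,h_2): lcm = p**2*q. S = p**2*r + p*q**2 + p*r + p.
  reduce S modulo (h_1, h_2):
  remainder p*r + p + q*r + q ≠ 0; add k_3 = p*r + p + q*r + q to the basis.

S(h_2,k_3): lcm = p*q*r. S = p*q + p*r**2 + q**2*r + q**2 + r**2 + r.
  reduce S modulo (h_1, h_2, k_3):
  remainder q**2*r + q**2 + q*r**2 + q*r + r**2 + 1 ≠ 0; add k_4 = q**2*r + q**2 + q*r**2 + q*r + r**2 + 1 to the basis.

The other S-polynomials (S(h_1,k_3), S(h_1,k_4), S(h_2,k_4), S(k_3,k_4)) all reduce to 0 modulo the current basis, so we have a Gröbner basis.
Inter-reduce: drop elements whose leading term is divisible by another's, tail-reduce, and make monic.
Reduced Gröbner basis: {p**2 + p + q*r + q + r + 1, p*q + p + q*r + q + r + 1, p*r + p + q*r + q, q**2*r + q**2 + q*r**2 + q*r + r**2 + 1}.

The bases are distinct; the ideals are different.
The choice of monomial ordering does not affect the verdict — as long as both bases are computed under the same ordering, their equality decides ideal equality.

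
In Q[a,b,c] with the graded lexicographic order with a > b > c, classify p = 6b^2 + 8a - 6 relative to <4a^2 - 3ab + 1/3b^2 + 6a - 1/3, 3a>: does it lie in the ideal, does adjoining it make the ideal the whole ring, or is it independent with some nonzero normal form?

First compute the reduced Gröbner basis of I by Buchberger's algorithm.
f_1 = 4a^2 - 3ab + 1/3b^2 + 6a - 1/3, LT = a^2.
f_2 = 3a, LT = a.

S(f_1,f_2): lcm = a^2. S = -3/4ab + 1/12b^2 + 3/2a - 1/12.
  reduce S modulo (f_1, f_2):
  remainder 1/12b^2 - 1/12 ≠ 0; add h_3 = 1/12b^2 - 1/12 to the basis.

The other S-polynomials (S(f_1,h_3), S(f_2,h_3)) all reduce to 0 modulo the current basis, so we have a Gröbner basis.
Inter-reduce: drop elements whose leading term is divisible by another's, tail-reduce, and make monic.
Reduced Gröbner basis: {b^2 - 1, a}.
Label its elements g_1 = b^2 - 1, g_2 = a.

Reduce p = 6b^2 + 8a - 6 modulo G:
  leading term b^2: subtract (6)·g_1 from 6b^2 + 8a - 6 → 8a
  leading term a: subtract (8)·g_2 from 8a → 0
  normal form = 0.
Since the normal form is 0, p ∈ I.

The remainder on division by a Gröbner basis is unique — it is the normal form.

6b^2 + 8a - 6 lies in I (it reduces to 0).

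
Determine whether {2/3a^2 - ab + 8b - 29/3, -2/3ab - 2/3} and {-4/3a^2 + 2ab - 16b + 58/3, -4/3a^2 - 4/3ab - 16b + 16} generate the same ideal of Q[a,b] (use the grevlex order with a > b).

Yes, the ideals are equal.

Two ideals are equal iff their reduced Gröbner bases coincide (the reduced basis is unique for a fixed ordering).
Buchberger on the first generating set:
f_1 = 2/3a^2 - ab + 8b - 29/3, LT = a^2.
f_2 = -2/3ab - 2/3, LT = ab.

S(f_1,f_2): lcm = a^2b. S = -3/2ab^2 + 12b^2 - a - 29/2b.
  reduce S modulo (f_1, f_2):
  remainder 12b^2 - a - 13b ≠ 0; add g_3 = 12b^2 - a - 13b to the basis.

The other S-polynomials (S(f_1,g_3), S(f_2,g_3)) all reduce to 0 modulo the current basis, so we have a Gröbner basis.
Inter-reduce: drop elements whose leading term is divisible by another's, tail-reduce, and make monic.
Reduced Gröbner basis: {a^2 + 12b - 13, ab + 1, b^2 - 1/12a - 13/12b}.

Buchberger on the second generating set:
h_1 = -4/3a^2 + 2ab - 16b + 58/3, LT = a^2.
h_2 = -4/3a^2 - 4/3ab - 16b + 16, LT = a^2.

S(h_1,h_2): lcm = a^2. S = -5/2ab - 5/2.
  reduce S modulo (h_1, h_2):
  remainder -5/2ab - 5/2 ≠ 0; add k_3 = -5/2ab - 5/2 to the basis.

S(h_1,k_3): lcm = a^2b. S = -3/2ab^2 + 12b^2 - a - 29/2b.
  reduce S modulo (h_1, h_2, k_3):
  remainder 12b^2 - a - 13b ≠ 0; add k_4 = 12b^2 - a - 13b to the basis.

The other S-polynomials (S(h_2,k_3), S(h_1,k_4), S(h_2,k_4), S(k_3,k_4)) all reduce to 0 modulo the current basis, so we have a Gröbner basis.
Inter-reduce: drop elements whose leading term is divisible by another's, tail-reduce, and make monic.
Reduced Gröbner basis: {a^2 + 12b - 13, ab + 1, b^2 - 1/12a - 13/12b}.

Same reduced basis, so the two generating sets span the same ideal.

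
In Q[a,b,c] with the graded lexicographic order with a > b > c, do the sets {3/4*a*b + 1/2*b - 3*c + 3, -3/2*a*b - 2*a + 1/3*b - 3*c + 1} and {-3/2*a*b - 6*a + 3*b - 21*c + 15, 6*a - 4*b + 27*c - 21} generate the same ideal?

Yes, the ideals are equal.

For a fixed monomial order, each ideal has a unique reduced Gröbner basis; comparing bases decides equality.
Buchberger on the first generating set:
f_1 = 3/4*a*b + 1/2*b - 3*c + 3, LT = a*b.
f_2 = -3/2*a*b - 2*a + 1/3*b - 3*c + 1, LT = a*b.

S(f_1,f_2): lcm = a*b. S = -4/3*a + 8/9*b - 6*c + 14/3.
  leading term a: no divisor's leading term divides it; move -4/3*a to the remainder.
  leading term b: no divisor's leading term divides it; move 8/9*b to the remainder.
  leading term c: no divisor's leading term divides it; move -6*c to the remainder.
  leading term 1: no divisor's leading term divides it; move 14/3 to the remainder.
  remainder -4/3*a + 8/9*b - 6*c + 14/3 ≠ 0; add g_3 = -4/3*a + 8/9*b - 6*c + 14/3 to the basis.

S(f_1,g_3): lcm = a*b. S = 2/3*b**2 - 9/2*b*c + 25/6*b - 4*c + 4.
  leading term b**2: no divisor's leading term divides it; move 2/3*b**2 to the remainder.
  leading term b*c: no divisor's leading term divides it; move -9/2*b*c to the remainder.
  leading term b: no divisor's leading term divides it; move 25/6*b to the remainder.
  leading term c: no divisor's leading term divides it; move -4*c to the remainder.
  leading term 1: no divisor's leading term divides it; move 4 to the remainder.
  remainder 2/3*b**2 - 9/2*b*c + 25/6*b - 4*c + 4 ≠ 0; add g_4 = 2/3*b**2 - 9/2*b*c + 25/6*b - 4*c + 4 to the basis.

The other S-polynomials (S(f_2,g_3), S(f_1,g_4), S(f_2,g_4), S(g_3,g_4)) all reduce to 0 modulo the current basis, so we have a Gröbner basis.
Inter-reduce: drop elements whose leading term is divisible by another's, tail-reduce, and make monic.
Reduced Gröbner basis: {b**2 - 27/4*b*c + 25/4*b - 6*c + 6, a - 2/3*b + 9/2*c - 7/2}.

Buchberger on the second generating set:
h_1 = -3/2*a*b - 6*a + 3*b - 21*c + 15, LT = a*b.
h_2 = 6*a - 4*b + 27*c - 21, LT = a.

S(h_1,h_2): lcm = a*b. S = 2/3*b**2 - 9/2*b*c + 4*a + 3/2*b + 14*c - 10.
  leading term b**2: no divisor's leading term divides it; move 2/3*b**2 to the remainder.
  leading term b*c: no divisor's leading term divides it; move -9/2*b*c to the remainder.
  leading term a: subtract (2/3)·h_2 from 4*a + 3/2*b + 14*c - 10 → 25/6*b - 4*c + 4
  leading term b: no divisor's leading term divides it; move 25/6*b to the remainder.
  leading term c: no divisor's leading term divides it; move -4*c to the remainder.
  leading term 1: no divisor's leading term divides it; move 4 to the remainder.
  remainder 2/3*b**2 - 9/2*b*c + 25/6*b - 4*c + 4 ≠ 0; add k_3 = 2/3*b**2 - 9/2*b*c + 25/6*b - 4*c + 4 to the basis.

The other S-polynomials (S(h_1,k_3), S(h_2,k_3)) all reduce to 0 modulo the current basis, so we have a Gröbner basis.
Inter-reduce: drop elements whose leading term is divisible by another's, tail-reduce, and make monic.
Reduced Gröbner basis: {b**2 - 27/4*b*c + 25/4*b - 6*c + 6, a - 2/3*b + 9/2*c - 7/2}.

These coincide, so the ideals are equal.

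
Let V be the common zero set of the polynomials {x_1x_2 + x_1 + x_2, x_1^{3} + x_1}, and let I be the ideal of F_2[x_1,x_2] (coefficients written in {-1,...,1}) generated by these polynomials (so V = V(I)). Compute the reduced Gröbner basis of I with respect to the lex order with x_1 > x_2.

Buchberger's algorithm terminates because the ascending chain of leading-term ideals stabilizes.

f_1 = x_1x_2 + x_1 + x_2, LT = x_1x_2.
f_2 = x_1^{3} + x_1, LT = x_1^{3}.

S(f_1,f_2): lcm = x_1^{3}x_2. S = x_1^{3} + x_1^{2}x_2 + x_1x_2.
  reduce S modulo (f_1, f_2):
  remainder x_1^{2} + x_1 ≠ 0; add g_3 = x_1^{2} + x_1 to the basis.

S(f_1,g_3): lcm = x_1^{2}x_2. S = x_1^{2}.
  reduce S modulo (f_1, f_2, g_3):
  remainder x_1 ≠ 0; add g_4 = x_1 to the basis.

S(f_1,g_4): lcm = x_1x_2. S = x_1 + x_2.
  reduce S modulo (f_1, f_2, g_3, g_4):
  remainder x_2 ≠ 0; add g_5 = x_2 to the basis.

The other S-polynomials (S(f_2,g_3), S(f_2,g_4), S(g_3,g_4), S(f_1,g_5), S(f_2,g_5), S(g_3,g_5), S(g_4,g_5)) all reduce to 0 modulo the current basis, so we have a Gröbner basis.
Inter-reduce: drop elements whose leading term is divisible by another's, tail-reduce, and make monic.

G = {x_1, x_2}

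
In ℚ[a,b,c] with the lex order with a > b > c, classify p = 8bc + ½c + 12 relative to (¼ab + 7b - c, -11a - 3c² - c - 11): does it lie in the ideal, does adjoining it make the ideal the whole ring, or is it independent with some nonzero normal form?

8bc + ½c + 12 is independent of I; its normal form modulo I is 8bc + ½c + 12.

First compute the reduced Gröbner basis of I by Buchberger's algorithm.
f_1 = ¼ab + 7b - c, LT = ab.
f_2 = -11a - 3c² - c - 11, LT = a.

S(f_1,f_2): lcm = ab. S = -3/11bc² - 1/11bc + 27b - 4c.
  reduce S modulo (f_1, f_2):
  remainder -3/11bc² - 1/11bc + 27b - 4c ≠ 0; add h_3 = -3/11bc² - 1/11bc + 27b - 4c to the basis.

The other S-polynomials (S(f_1,h_3), S(f_2,h_3)) all reduce to 0 modulo the current basis, so we have a Gröbner basis.
Inter-reduce: drop elements whose leading term is divisible by another's, tail-reduce, and make monic.
Reduced Gröbner basis: {a + 3/11c² + 1/11c + 1, bc² + ⅓bc - 99b + 44/3c}.
Label its elements g_1 = a + 3/11c² + 1/11c + 1, g_2 = bc² + ⅓bc - 99b + 44/3c.

Reduce p = 8bc + ½c + 12 modulo G:
  leading term bc: no divisor's leading term divides it; move 8bc to the remainder.
  leading term c: no divisor's leading term divides it; move ½c to the remainder.
  leading term 1: no divisor's leading term divides it; move 12 to the remainder.
  normal form = 8bc + ½c + 12.
The normal form is nonzero, so p ∉ I. Since p minus its normal form lies in I, I + (p) = I + (r) where r = 8bc + ½c + 12; decide whether this ideal is the whole ring.
Run Buchberger on G together with r (pairs among the g_i already reduce to 0 since G is a Gröbner basis):
g_1 = a + 3/11c² + 1/11c + 1, LT = a.
g_2 = bc² + ⅓bc - 99b + 44/3c, LT = bc².
r = 8bc + ½c + 12, LT = bc.

S(g_2,r): lcm = bc². S = ⅓bc - 99b - 1/16c² + 79/6c.
  reduce S modulo (g_1, g_2, r):
  remainder -99b - 1/16c² + 631/48c - ½ ≠ 0; add m_4 = -99b - 1/16c² + 631/48c - ½ to the basis.

S(g_2,m_4): lcm = bc². S = ⅓bc - 99b - 1/1584c⁴ + 631/4752c³ - 1/198c² + 44/3c.
  reduce S modulo (g_1, g_2, r, m_4):
  remainder -1/1584c⁴ + 631/4752c³ + 91/1584c² + 3/2c ≠ 0; add m_5 = -1/1584c⁴ + 631/4752c³ + 91/1584c² + 3/2c to the basis.

S(r,m_4): lcm = bc. S = -1/1584c³ + 631/4752c² + 91/1584c + 3/2.
  reduce S modulo (g_1, g_2, r, m_4, m_5):
  remainder -1/1584c³ + 631/4752c² + 91/1584c + 3/2 ≠ 0; add m_6 = -1/1584c³ + 631/4752c² + 91/1584c + 3/2 to the basis.

The other S-polynomials (S(g_1,g_2), S(g_1,r), S(g_1,m_4), S(g_1,m_5), S(g_2,m_5), S(r,m_5), S(m_4,m_5), S(g_1,m_6), S(g_2,m_6), S(r,m_6), S(m_4,m_6), S(m_5,m_6)) all reduce to 0 modulo the current basis, so we have a Gröbner basis.
Inter-reduce: drop elements whose leading term is divisible by another's, tail-reduce, and make monic.
Reduced Gröbner basis: {a + 3/11c² + 1/11c + 1, b + 1/1584c² - 631/4752c + 1/198, c³ - 631/3c² - 91c - 2376}.
The reduced Gröbner basis of I + (p) is {a + 3/11c² + 1/11c + 1, b + 1/1584c² - 631/4752c + 1/198, c³ - 631/3c² - 91c - 2376} ≠ {1}, a proper ideal, so the enlarged system stays consistent: p is independent of I, with normal form 8bc + ½c + 12.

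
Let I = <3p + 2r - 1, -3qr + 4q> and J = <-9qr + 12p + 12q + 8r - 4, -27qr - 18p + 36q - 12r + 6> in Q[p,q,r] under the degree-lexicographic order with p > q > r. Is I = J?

For a fixed monomial order, each ideal has a unique reduced Gröbner basis; comparing bases decides equality.
Buchberger on the first generating set:
f_1 = 3p + 2r - 1, LT = p.
f_2 = -3qr + 4q, LT = qr.

The S-polynomials (S(f_1,f_2)) all reduce to 0 modulo the current basis, so we have a Gröbner basis.
Inter-reduce: drop elements whose leading term is divisible by another's, tail-reduce, and make monic.
Reduced Gröbner basis: {qr - 4/3q, p + 2/3r - 1/3}.

Buchberger on the second generating set:
h_1 = -9qr + 12p + 12q + 8r - 4, LT = qr.
h_2 = -27qr - 18p + 36q - 12r + 6, LT = qr.

S(h_1,h_2): lcm = qr. S = -2p - 4/3r + 2/3.
  reduce S modulo (h_1, h_2):
  remainder -2p - 4/3r + 2/3 ≠ 0; add k_3 = -2p - 4/3r + 2/3 to the basis.

The other S-polynomials (S(h_1,k_3), S(h_2,k_3)) all reduce to 0 modulo the current basis, so we have a Gröbner basis.
Inter-reduce: drop elements whose leading term is divisible by another's, tail-reduce, and make monic.
Reduced Gröbner basis: {qr - 4/3q, p + 2/3r - 1/3}.

Same reduced basis, so the two generating sets span the same ideal.

Yes, the ideals are equal.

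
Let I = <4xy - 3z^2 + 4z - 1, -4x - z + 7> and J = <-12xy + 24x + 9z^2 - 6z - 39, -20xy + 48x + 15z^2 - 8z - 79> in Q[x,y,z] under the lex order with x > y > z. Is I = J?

Yes, the ideals are equal.

Two ideals are equal iff their reduced Gröbner bases coincide (the reduced basis is unique for a fixed ordering).
Buchberger on the first generating set:
f_1 = 4xy - 3z^2 + 4z - 1, LT = xy.
f_2 = -4x - z + 7, LT = x.

S(f_1,f_2): lcm = xy. S = -1/4yz + 7/4y - 3/4z^2 + z - 1/4.
  reduce S modulo (f_1, f_2):
  remainder -1/4yz + 7/4y - 3/4z^2 + z - 1/4 ≠ 0; add g_3 = -1/4yz + 7/4y - 3/4z^2 + z - 1/4 to the basis.

The other S-polynomials (S(f_1,g_3), S(f_2,g_3)) all reduce to 0 modulo the current basis, so we have a Gröbner basis.
Inter-reduce: drop elements whose leading term is divisible by another's, tail-reduce, and make monic.
Reduced Gröbner basis: {x + 1/4z - 7/4, yz - 7y + 3z^2 - 4z + 1}.

Buchberger on the second generating set:
h_1 = -12xy + 24x + 9z^2 - 6z - 39, LT = xy.
h_2 = -20xy + 48x + 15z^2 - 8z - 79, LT = xy.

S(h_1,h_2): lcm = xy. S = 2/5x + 1/10z - 7/10.
  reduce S modulo (h_1, h_2):
  remainder 2/5x + 1/10z - 7/10 ≠ 0; add k_3 = 2/5x + 1/10z - 7/10 to the basis.

S(h_1,k_3): lcm = xy. S = -2x - 1/4yz + 7/4y - 3/4z^2 + 1/2z + 13/4.
  reduce S modulo (h_1, h_2, k_3):
  remainder -1/4yz + 7/4y - 3/4z^2 + z - 1/4 ≠ 0; add k_4 = -1/4yz + 7/4y - 3/4z^2 + z - 1/4 to the basis.

The other S-polynomials (S(h_2,k_3), S(h_1,k_4), S(h_2,k_4), S(k_3,k_4)) all reduce to 0 modulo the current basis, so we have a Gröbner basis.
Inter-reduce: drop elements whose leading term is divisible by another's, tail-reduce, and make monic.
Reduced Gröbner basis: {x + 1/4z - 7/4, yz - 7y + 3z^2 - 4z + 1}.

Same reduced basis, so the two generating sets span the same ideal.
The choice of monomial ordering does not affect the verdict — as long as both bases are computed under the same ordering, their equality decides ideal equality.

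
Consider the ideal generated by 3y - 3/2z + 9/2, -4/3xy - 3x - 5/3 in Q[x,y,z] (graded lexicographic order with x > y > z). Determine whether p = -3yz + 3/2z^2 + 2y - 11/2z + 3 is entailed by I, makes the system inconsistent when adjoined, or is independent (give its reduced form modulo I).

-3yz + 3/2z^2 + 2y - 11/2z + 3 lies in I (it reduces to 0).

First compute the reduced Gröbner basis of I by Buchberger's algorithm.
f_1 = 3y - 3/2z + 9/2, LT = y.
f_2 = -4/3xy - 3x - 5/3, LT = xy.

S(f_1,f_2): lcm = xy. S = -1/2xz - 3/4x - 5/4.
  leading term xz: no divisor's leading term divides it; move -1/2xz to the remainder.
  leading term x: no divisor's leading term divides it; move -3/4x to the remainder.
  leading term 1: no divisor's leading term divides it; move -5/4 to the remainder.
  remainder -1/2xz - 3/4x - 5/4 ≠ 0; add h_3 = -1/2xz - 3/4x - 5/4 to the basis.

S(f_1,h_3): leading monomials are coprime, so the S-polynomial reduces to 0 (Buchberger's first criterion).
S(f_2,h_3): lcm = xyz. S = -3/2xy + 9/4xz - 5/2y + 5/4z.
  leading term xy: subtract (-1/2x)·f_1 from -3/2xy + 9/4xz - 5/2y + 5/4z → 3/2xz + 9/4x - 5/2y + 5/4z
  leading term xz: subtract (-3)·h_3 from 3/2xz + 9/4x - 5/2y + 5/4z → -5/2y + 5/4z - 15/4
  leading term y: subtract (-5/6)·f_1 from -5/2y + 5/4z - 15/4 → 0
  remainder 0.

Every S-polynomial of the final basis reduces to 0, so we have a Gröbner basis.
Inter-reduce: drop elements whose leading term is divisible by another's, tail-reduce, and make monic.
Reduced Gröbner basis: {xz + 3/2x + 5/2, y - 1/2z + 3/2}.
Label its elements g_1 = xz + 3/2x + 5/2, g_2 = y - 1/2z + 3/2.

Reduce p = -3yz + 3/2z^2 + 2y - 11/2z + 3 modulo G:
  leading term yz: subtract (-3z)·g_2 from -3yz + 3/2z^2 + 2y - 11/2z + 3 → 2y - z + 3
  leading term y: subtract (2)·g_2 from 2y - z + 3 → 0
  normal form = 0.
Since the normal form is 0, p ∈ I.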